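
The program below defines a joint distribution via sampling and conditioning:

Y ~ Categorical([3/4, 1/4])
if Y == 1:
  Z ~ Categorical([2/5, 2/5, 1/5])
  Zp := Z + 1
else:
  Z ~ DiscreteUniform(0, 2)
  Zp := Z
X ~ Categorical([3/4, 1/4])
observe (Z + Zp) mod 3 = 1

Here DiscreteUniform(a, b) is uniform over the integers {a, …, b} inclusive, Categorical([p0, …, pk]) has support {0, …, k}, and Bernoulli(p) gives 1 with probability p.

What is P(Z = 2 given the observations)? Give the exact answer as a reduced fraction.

Enumerate traces; 4 have nonzero weight after conditioning:
  (Y=0, Z=2, X=0) weight 3/16
  (Y=0, Z=2, X=1) weight 1/16
  (Y=1, Z=0, X=0) weight 3/40
  (Y=1, Z=0, X=1) weight 1/40
Group by Z:
  weight(Z=0) = 1/10
  weight(Z=2) = 1/4
Total weight = 1/10 + 1/4 = 7/20
P(Z=0 | obs) = 1/10 / 7/20 = 2/7
P(Z=2 | obs) = 1/4 / 7/20 = 5/7

P(Z = 2 | obs) = 5/7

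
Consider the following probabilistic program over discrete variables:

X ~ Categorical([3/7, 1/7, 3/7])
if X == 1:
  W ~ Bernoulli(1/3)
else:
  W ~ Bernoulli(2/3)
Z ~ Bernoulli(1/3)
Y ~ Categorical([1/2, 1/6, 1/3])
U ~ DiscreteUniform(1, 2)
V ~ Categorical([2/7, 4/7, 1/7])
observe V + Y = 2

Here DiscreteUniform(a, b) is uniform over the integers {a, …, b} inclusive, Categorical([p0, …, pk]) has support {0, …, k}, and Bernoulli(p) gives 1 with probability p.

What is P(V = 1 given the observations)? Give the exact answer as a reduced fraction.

Enumerate traces; 72 have nonzero weight after conditioning:
  (X=0, W=0, Z=0, Y=0, U=1, V=2) weight 1/294
  (X=0, W=0, Z=0, Y=0, U=2, V=2) weight 1/294
  (X=0, W=0, Z=0, Y=1, U=1, V=1) weight 2/441
  (X=0, W=0, Z=0, Y=1, U=2, V=1) weight 2/441
  (X=0, W=0, Z=0, Y=2, U=1, V=0) weight 2/441
  (X=0, W=0, Z=0, Y=2, U=2, V=0) weight 2/441
  (X=0, W=0, Z=1, Y=0, U=1, V=2) weight 1/588
  (X=0, W=0, Z=1, Y=0, U=2, V=2) weight 1/588
  … 64 more
Group by V:
  weight(V=0) = 2/21
  weight(V=1) = 2/21
  weight(V=2) = 1/14
Total weight = 2/21 + 2/21 + 1/14 = 11/42
P(V=0 | obs) = 2/21 / 11/42 = 4/11
P(V=1 | obs) = 2/21 / 11/42 = 4/11
P(V=2 | obs) = 1/14 / 11/42 = 3/11

P(V = 1 | obs) = 4/11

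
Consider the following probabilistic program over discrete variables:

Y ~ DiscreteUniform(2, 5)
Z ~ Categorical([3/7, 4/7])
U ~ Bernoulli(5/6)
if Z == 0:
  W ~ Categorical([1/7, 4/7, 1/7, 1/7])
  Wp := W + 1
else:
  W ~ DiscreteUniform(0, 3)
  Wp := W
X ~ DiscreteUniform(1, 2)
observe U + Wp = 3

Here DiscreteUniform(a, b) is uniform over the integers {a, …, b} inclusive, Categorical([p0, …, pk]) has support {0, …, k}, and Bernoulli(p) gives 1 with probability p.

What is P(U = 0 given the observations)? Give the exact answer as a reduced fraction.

Enumerate traces; 32 have nonzero weight after conditioning:
  (Y=2, Z=0, U=0, W=2, X=1) weight 1/784
  (Y=2, Z=0, U=0, W=2, X=2) weight 1/784
  (Y=2, Z=0, U=1, W=1, X=1) weight 5/196
  (Y=2, Z=0, U=1, W=1, X=2) weight 5/196
  (Y=2, Z=1, U=0, W=3, X=1) weight 1/336
  (Y=2, Z=1, U=0, W=3, X=2) weight 1/336
  (Y=2, Z=1, U=1, W=2, X=1) weight 5/336
  (Y=2, Z=1, U=1, W=2, X=2) weight 5/336
  … 24 more
Group by U:
  weight(U=0) = 5/147
  weight(U=1) = 95/294
Total weight = 5/147 + 95/294 = 5/14
P(U=0 | obs) = 5/147 / 5/14 = 2/21
P(U=1 | obs) = 95/294 / 5/14 = 19/21

P(U = 0 | obs) = 2/21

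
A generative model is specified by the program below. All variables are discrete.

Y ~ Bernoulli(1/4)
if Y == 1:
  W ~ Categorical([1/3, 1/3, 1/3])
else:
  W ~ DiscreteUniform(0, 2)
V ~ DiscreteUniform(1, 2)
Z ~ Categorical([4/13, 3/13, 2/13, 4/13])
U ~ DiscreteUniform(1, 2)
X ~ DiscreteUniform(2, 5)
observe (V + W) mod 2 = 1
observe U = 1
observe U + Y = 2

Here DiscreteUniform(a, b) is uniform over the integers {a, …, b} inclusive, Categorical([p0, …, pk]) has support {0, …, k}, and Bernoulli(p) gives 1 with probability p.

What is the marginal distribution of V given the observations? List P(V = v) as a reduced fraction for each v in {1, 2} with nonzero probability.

Enumerate traces; 48 have nonzero weight after conditioning:
  (Y=1, W=0, V=1, Z=0, U=1, X=2) weight 1/624
  (Y=1, W=0, V=1, Z=0, U=1, X=3) weight 1/624
  (Y=1, W=0, V=1, Z=0, U=1, X=4) weight 1/624
  (Y=1, W=0, V=1, Z=0, U=1, X=5) weight 1/624
  (Y=1, W=0, V=1, Z=1, U=1, X=2) weight 1/832
  (Y=1, W=0, V=1, Z=1, U=1, X=3) weight 1/832
  (Y=1, W=0, V=1, Z=1, U=1, X=4) weight 1/832
  (Y=1, W=0, V=1, Z=1, U=1, X=5) weight 1/832
  (Y=1, W=1, V=2, Z=0, U=1, X=2) weight 1/624
  … 39 more
Group by V:
  weight(V=1) = 1/24
  weight(V=2) = 1/48
Total weight = 1/24 + 1/48 = 1/16
P(V=1 | obs) = 1/24 / 1/16 = 2/3
P(V=2 | obs) = 1/48 / 1/16 = 1/3

P(V=1) = 2/3, P(V=2) = 1/3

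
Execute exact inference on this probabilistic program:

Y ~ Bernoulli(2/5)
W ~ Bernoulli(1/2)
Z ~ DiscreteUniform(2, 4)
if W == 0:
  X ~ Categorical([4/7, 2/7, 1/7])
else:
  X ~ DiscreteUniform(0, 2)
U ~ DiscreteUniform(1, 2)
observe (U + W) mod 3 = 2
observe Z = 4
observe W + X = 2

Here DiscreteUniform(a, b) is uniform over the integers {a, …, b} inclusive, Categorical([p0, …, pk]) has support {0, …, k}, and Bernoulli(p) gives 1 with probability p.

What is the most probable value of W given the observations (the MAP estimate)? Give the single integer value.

Enumerate traces; 4 have nonzero weight after conditioning:
  (Y=0, W=0, Z=4, X=2, U=2) weight 1/140
  (Y=0, W=1, Z=4, X=1, U=1) weight 1/60
  (Y=1, W=0, Z=4, X=2, U=2) weight 1/210
  (Y=1, W=1, Z=4, X=1, U=1) weight 1/90
Group by W:
  weight(W=0) = 1/84
  weight(W=1) = 1/36
Total weight = 1/84 + 1/36 = 5/126
P(W=0 | obs) = 1/84 / 5/126 = 3/10
P(W=1 | obs) = 1/36 / 5/126 = 7/10
argmax = 1

argmax_v P(W = v | obs) = 1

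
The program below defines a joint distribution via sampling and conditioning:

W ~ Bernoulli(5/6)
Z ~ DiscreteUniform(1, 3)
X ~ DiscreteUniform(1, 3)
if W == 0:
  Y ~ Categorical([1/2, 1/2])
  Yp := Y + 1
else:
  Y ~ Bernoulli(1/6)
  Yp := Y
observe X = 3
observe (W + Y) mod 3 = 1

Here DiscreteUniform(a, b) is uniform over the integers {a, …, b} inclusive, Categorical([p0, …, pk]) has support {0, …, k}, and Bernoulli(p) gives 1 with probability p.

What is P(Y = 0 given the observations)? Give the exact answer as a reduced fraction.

P(Y = 0 | obs) = 25/28

Enumerate traces; 6 have nonzero weight after conditioning:
  (W=0, Z=1, X=3, Y=1) weight 1/108
  (W=0, Z=2, X=3, Y=1) weight 1/108
  (W=0, Z=3, X=3, Y=1) weight 1/108
  (W=1, Z=1, X=3, Y=0) weight 25/324
  (W=1, Z=2, X=3, Y=0) weight 25/324
  (W=1, Z=3, X=3, Y=0) weight 25/324
Group by Y:
  weight(Y=0) = 25/108
  weight(Y=1) = 1/36
Total weight = 25/108 + 1/36 = 7/27
P(Y=0 | obs) = 25/108 / 7/27 = 25/28
P(Y=1 | obs) = 1/36 / 7/27 = 3/28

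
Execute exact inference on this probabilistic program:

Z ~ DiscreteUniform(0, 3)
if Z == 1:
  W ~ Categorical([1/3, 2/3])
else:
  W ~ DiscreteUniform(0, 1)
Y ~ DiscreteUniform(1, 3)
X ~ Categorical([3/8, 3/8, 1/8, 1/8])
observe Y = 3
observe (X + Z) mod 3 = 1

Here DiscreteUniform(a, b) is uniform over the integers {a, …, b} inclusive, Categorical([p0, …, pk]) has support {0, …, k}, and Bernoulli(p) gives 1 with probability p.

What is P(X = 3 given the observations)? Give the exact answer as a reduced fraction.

Enumerate traces; 10 have nonzero weight after conditioning:
  (Z=0, W=0, Y=3, X=1) weight 1/64
  (Z=0, W=1, Y=3, X=1) weight 1/64
  (Z=1, W=0, Y=3, X=0) weight 1/96
  (Z=1, W=0, Y=3, X=3) weight 1/288
  (Z=1, W=1, Y=3, X=0) weight 1/48
  (Z=1, W=1, Y=3, X=3) weight 1/144
  (Z=2, W=0, Y=3, X=2) weight 1/192
  (Z=2, W=1, Y=3, X=2) weight 1/192
  … 2 more
Group by X:
  weight(X=0) = 1/32
  weight(X=1) = 1/16
  weight(X=2) = 1/96
  weight(X=3) = 1/96
Total weight = 1/32 + 1/16 + 1/96 + 1/96 = 11/96
P(X=0 | obs) = 1/32 / 11/96 = 3/11
P(X=1 | obs) = 1/16 / 11/96 = 6/11
P(X=2 | obs) = 1/96 / 11/96 = 1/11
P(X=3 | obs) = 1/96 / 11/96 = 1/11

P(X = 3 | obs) = 1/11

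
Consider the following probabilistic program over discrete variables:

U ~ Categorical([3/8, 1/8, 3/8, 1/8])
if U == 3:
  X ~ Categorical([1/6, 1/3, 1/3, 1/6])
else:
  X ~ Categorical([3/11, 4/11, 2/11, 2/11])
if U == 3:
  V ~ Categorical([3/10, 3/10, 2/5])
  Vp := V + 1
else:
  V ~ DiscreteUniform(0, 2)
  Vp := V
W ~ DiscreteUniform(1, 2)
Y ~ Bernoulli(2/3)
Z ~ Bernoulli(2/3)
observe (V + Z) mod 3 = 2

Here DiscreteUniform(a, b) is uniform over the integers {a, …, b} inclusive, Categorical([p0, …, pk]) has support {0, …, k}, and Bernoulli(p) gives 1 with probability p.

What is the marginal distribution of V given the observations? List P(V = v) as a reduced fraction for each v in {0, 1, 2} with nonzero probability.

P(V=1) = 79/120, P(V=2) = 41/120

Enumerate traces; 128 have nonzero weight after conditioning:
  (U=0, X=0, V=1, W=1, Y=0, Z=1) weight 1/264
  (U=0, X=0, V=1, W=1, Y=1, Z=1) weight 1/132
  (U=0, X=0, V=1, W=2, Y=0, Z=1) weight 1/264
  (U=0, X=0, V=1, W=2, Y=1, Z=1) weight 1/132
  (U=0, X=0, V=2, W=1, Y=0, Z=0) weight 1/528
  (U=0, X=0, V=2, W=1, Y=1, Z=0) weight 1/264
  (U=0, X=0, V=2, W=2, Y=0, Z=0) weight 1/528
  (U=0, X=0, V=2, W=2, Y=1, Z=0) weight 1/264
  … 120 more
Group by V:
  weight(V=1) = 79/360
  weight(V=2) = 41/360
Total weight = 79/360 + 41/360 = 1/3
P(V=1 | obs) = 79/360 / 1/3 = 79/120
P(V=2 | obs) = 41/360 / 1/3 = 41/120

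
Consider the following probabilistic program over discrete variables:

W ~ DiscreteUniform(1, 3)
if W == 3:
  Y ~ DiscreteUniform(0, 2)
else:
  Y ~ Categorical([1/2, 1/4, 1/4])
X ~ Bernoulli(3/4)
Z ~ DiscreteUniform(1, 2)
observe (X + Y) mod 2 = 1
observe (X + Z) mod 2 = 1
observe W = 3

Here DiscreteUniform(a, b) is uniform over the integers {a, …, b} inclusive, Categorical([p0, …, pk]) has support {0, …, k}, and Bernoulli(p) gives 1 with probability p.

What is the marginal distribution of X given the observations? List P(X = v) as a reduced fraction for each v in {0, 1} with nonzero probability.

P(X=0) = 1/7, P(X=1) = 6/7

Enumerate traces; 3 have nonzero weight after conditioning:
  (W=3, Y=0, X=1, Z=2) weight 1/24
  (W=3, Y=1, X=0, Z=1) weight 1/72
  (W=3, Y=2, X=1, Z=2) weight 1/24
Group by X:
  weight(X=0) = 1/72
  weight(X=1) = 1/12
Total weight = 1/72 + 1/12 = 7/72
P(X=0 | obs) = 1/72 / 7/72 = 1/7
P(X=1 | obs) = 1/12 / 7/72 = 6/7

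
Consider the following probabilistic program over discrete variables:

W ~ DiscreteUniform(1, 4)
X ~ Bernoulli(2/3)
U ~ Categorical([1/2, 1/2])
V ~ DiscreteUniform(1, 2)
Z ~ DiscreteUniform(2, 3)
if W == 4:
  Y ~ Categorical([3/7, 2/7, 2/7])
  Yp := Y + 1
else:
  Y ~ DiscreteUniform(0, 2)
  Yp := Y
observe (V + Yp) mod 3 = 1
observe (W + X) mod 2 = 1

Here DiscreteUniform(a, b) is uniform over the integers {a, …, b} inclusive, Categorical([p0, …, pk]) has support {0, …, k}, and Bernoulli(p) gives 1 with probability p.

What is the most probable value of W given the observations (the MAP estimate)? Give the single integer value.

Enumerate traces; 32 have nonzero weight after conditioning:
  (W=1, X=0, U=0, V=1, Z=2, Y=0) weight 1/288
  (W=1, X=0, U=0, V=1, Z=3, Y=0) weight 1/288
  (W=1, X=0, U=0, V=2, Z=2, Y=2) weight 1/288
  (W=1, X=0, U=0, V=2, Z=3, Y=2) weight 1/288
  (W=1, X=0, U=1, V=1, Z=2, Y=0) weight 1/288
  (W=1, X=0, U=1, V=1, Z=3, Y=0) weight 1/288
  (W=1, X=0, U=1, V=2, Z=2, Y=2) weight 1/288
  (W=1, X=0, U=1, V=2, Z=3, Y=2) weight 1/288
  (W=2, X=1, U=0, V=1, Z=2, Y=0) weight 1/144
  (W=3, X=0, U=0, V=1, Z=2, Y=0) weight 1/288
  … 22 more
Group by W:
  weight(W=1) = 1/36
  weight(W=2) = 1/18
  weight(W=3) = 1/36
  weight(W=4) = 1/21
Total weight = 1/36 + 1/18 + 1/36 + 1/21 = 10/63
P(W=1 | obs) = 1/36 / 10/63 = 7/40
P(W=2 | obs) = 1/18 / 10/63 = 7/20
P(W=3 | obs) = 1/36 / 10/63 = 7/40
P(W=4 | obs) = 1/21 / 10/63 = 3/10
argmax = 2

argmax_v P(W = v | obs) = 2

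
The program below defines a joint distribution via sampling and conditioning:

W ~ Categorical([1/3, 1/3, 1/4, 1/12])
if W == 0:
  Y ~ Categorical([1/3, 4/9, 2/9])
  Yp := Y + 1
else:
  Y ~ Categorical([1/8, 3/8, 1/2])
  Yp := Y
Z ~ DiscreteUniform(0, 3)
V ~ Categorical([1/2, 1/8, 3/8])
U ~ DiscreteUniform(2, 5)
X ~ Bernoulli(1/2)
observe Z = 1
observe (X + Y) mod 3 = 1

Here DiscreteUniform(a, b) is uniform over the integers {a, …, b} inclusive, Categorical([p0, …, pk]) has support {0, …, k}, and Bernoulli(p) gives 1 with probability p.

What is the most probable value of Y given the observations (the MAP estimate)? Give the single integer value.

Enumerate traces; 96 have nonzero weight after conditioning:
  (W=0, Y=0, Z=1, V=0, U=2, X=1) weight 1/576
  (W=0, Y=0, Z=1, V=0, U=3, X=1) weight 1/576
  (W=0, Y=0, Z=1, V=0, U=4, X=1) weight 1/576
  (W=0, Y=0, Z=1, V=0, U=5, X=1) weight 1/576
  (W=0, Y=0, Z=1, V=1, U=2, X=1) weight 1/2304
  (W=0, Y=0, Z=1, V=1, U=3, X=1) weight 1/2304
  (W=0, Y=0, Z=1, V=1, U=4, X=1) weight 1/2304
  (W=0, Y=0, Z=1, V=1, U=5, X=1) weight 1/2304
  (W=0, Y=1, Z=1, V=0, U=2, X=0) weight 1/432
  … 87 more
Group by Y:
  weight(Y=0) = 7/288
  weight(Y=1) = 43/864
Total weight = 7/288 + 43/864 = 2/27
P(Y=0 | obs) = 7/288 / 2/27 = 21/64
P(Y=1 | obs) = 43/864 / 2/27 = 43/64
argmax = 1

argmax_v P(Y = v | obs) = 1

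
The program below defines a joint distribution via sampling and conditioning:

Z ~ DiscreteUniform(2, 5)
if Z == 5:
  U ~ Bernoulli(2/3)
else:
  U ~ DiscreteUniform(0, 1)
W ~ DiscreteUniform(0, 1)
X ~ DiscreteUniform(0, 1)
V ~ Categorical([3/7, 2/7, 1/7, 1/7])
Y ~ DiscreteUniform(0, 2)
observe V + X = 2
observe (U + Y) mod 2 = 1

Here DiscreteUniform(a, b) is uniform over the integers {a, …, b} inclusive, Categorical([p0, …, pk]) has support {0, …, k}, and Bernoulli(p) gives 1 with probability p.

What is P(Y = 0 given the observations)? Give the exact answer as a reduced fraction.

P(Y = 0 | obs) = 13/37

Enumerate traces; 48 have nonzero weight after conditioning:
  (Z=2, U=0, W=0, X=0, V=2, Y=1) weight 1/672
  (Z=2, U=0, W=0, X=1, V=1, Y=1) weight 1/336
  (Z=2, U=0, W=1, X=0, V=2, Y=1) weight 1/672
  (Z=2, U=0, W=1, X=1, V=1, Y=1) weight 1/336
  (Z=2, U=1, W=0, X=0, V=2, Y=0) weight 1/672
  (Z=2, U=1, W=0, X=0, V=2, Y=2) weight 1/672
  (Z=2, U=1, W=0, X=1, V=1, Y=0) weight 1/336
  (Z=2, U=1, W=0, X=1, V=1, Y=2) weight 1/336
  … 40 more
Group by Y:
  weight(Y=0) = 13/336
  weight(Y=1) = 11/336
  weight(Y=2) = 13/336
Total weight = 13/336 + 11/336 + 13/336 = 37/336
P(Y=0 | obs) = 13/336 / 37/336 = 13/37
P(Y=1 | obs) = 11/336 / 37/336 = 11/37
P(Y=2 | obs) = 13/336 / 37/336 = 13/37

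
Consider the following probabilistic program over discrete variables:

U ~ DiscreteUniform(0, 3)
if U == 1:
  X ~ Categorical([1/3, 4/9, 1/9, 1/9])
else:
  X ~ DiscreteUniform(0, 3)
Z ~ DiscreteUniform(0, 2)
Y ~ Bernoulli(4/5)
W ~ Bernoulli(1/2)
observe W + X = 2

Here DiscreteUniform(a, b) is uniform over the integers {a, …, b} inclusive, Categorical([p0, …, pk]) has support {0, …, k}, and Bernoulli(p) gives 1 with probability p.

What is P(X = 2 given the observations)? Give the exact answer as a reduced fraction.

P(X = 2 | obs) = 31/74

Enumerate traces; 48 have nonzero weight after conditioning:
  (U=0, X=1, Z=0, Y=0, W=1) weight 1/480
  (U=0, X=1, Z=0, Y=1, W=1) weight 1/120
  (U=0, X=1, Z=1, Y=0, W=1) weight 1/480
  (U=0, X=1, Z=1, Y=1, W=1) weight 1/120
  (U=0, X=1, Z=2, Y=0, W=1) weight 1/480
  (U=0, X=1, Z=2, Y=1, W=1) weight 1/120
  (U=0, X=2, Z=0, Y=0, W=0) weight 1/480
  (U=0, X=2, Z=0, Y=1, W=0) weight 1/120
  … 40 more
Group by X:
  weight(X=1) = 43/288
  weight(X=2) = 31/288
Total weight = 43/288 + 31/288 = 37/144
P(X=1 | obs) = 43/288 / 37/144 = 43/74
P(X=2 | obs) = 31/288 / 37/144 = 31/74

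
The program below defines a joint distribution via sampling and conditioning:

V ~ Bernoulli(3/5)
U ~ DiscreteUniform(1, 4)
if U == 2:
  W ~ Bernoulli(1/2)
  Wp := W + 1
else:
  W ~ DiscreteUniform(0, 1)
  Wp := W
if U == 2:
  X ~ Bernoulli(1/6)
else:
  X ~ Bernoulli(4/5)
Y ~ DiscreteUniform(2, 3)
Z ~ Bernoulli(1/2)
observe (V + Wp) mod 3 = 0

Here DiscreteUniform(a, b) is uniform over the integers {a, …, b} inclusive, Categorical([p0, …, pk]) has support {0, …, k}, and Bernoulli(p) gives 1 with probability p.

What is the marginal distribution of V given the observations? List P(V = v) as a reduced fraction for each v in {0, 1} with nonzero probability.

Enumerate traces; 32 have nonzero weight after conditioning:
  (V=0, U=1, W=0, X=0, Y=2, Z=0) weight 1/400
  (V=0, U=1, W=0, X=0, Y=2, Z=1) weight 1/400
  (V=0, U=1, W=0, X=0, Y=3, Z=0) weight 1/400
  (V=0, U=1, W=0, X=0, Y=3, Z=1) weight 1/400
  (V=0, U=1, W=0, X=1, Y=2, Z=0) weight 1/100
  (V=0, U=1, W=0, X=1, Y=2, Z=1) weight 1/100
  (V=0, U=1, W=0, X=1, Y=3, Z=0) weight 1/100
  (V=0, U=1, W=0, X=1, Y=3, Z=1) weight 1/100
  (V=1, U=2, W=1, X=0, Y=2, Z=0) weight 1/64
  … 23 more
Group by V:
  weight(V=0) = 3/20
  weight(V=1) = 3/40
Total weight = 3/20 + 3/40 = 9/40
P(V=0 | obs) = 3/20 / 9/40 = 2/3
P(V=1 | obs) = 3/40 / 9/40 = 1/3

P(V=0) = 2/3, P(V=1) = 1/3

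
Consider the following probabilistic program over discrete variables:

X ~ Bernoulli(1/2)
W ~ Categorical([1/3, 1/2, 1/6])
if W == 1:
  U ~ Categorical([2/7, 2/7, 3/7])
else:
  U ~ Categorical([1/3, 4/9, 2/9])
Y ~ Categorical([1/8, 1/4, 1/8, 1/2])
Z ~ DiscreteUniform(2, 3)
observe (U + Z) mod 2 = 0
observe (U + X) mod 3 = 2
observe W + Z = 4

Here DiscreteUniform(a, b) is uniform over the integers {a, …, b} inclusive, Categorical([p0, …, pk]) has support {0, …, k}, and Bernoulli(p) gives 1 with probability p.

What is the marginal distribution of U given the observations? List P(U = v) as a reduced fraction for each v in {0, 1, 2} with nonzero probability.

P(U=1) = 27/34, P(U=2) = 7/34

Enumerate traces; 8 have nonzero weight after conditioning:
  (X=0, W=2, U=2, Y=0, Z=2) weight 1/864
  (X=0, W=2, U=2, Y=1, Z=2) weight 1/432
  (X=0, W=2, U=2, Y=2, Z=2) weight 1/864
  (X=0, W=2, U=2, Y=3, Z=2) weight 1/216
  (X=1, W=1, U=1, Y=0, Z=3) weight 1/224
  (X=1, W=1, U=1, Y=1, Z=3) weight 1/112
  (X=1, W=1, U=1, Y=2, Z=3) weight 1/224
  (X=1, W=1, U=1, Y=3, Z=3) weight 1/56
Group by U:
  weight(U=1) = 1/28
  weight(U=2) = 1/108
Total weight = 1/28 + 1/108 = 17/378
P(U=1 | obs) = 1/28 / 17/378 = 27/34
P(U=2 | obs) = 1/108 / 17/378 = 7/34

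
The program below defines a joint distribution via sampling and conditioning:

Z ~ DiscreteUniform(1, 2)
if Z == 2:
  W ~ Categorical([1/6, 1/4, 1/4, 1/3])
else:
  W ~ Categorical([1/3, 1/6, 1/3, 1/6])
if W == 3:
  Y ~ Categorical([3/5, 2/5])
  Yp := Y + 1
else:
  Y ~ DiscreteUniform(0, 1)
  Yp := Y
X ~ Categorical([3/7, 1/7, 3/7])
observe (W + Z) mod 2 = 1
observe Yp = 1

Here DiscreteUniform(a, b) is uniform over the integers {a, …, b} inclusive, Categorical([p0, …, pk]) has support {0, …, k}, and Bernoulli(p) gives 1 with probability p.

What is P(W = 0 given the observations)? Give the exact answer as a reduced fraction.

P(W = 0 | obs) = 20/79

Enumerate traces; 12 have nonzero weight after conditioning:
  (Z=1, W=0, Y=1, X=0) weight 1/28
  (Z=1, W=0, Y=1, X=1) weight 1/84
  (Z=1, W=0, Y=1, X=2) weight 1/28
  (Z=1, W=2, Y=1, X=0) weight 1/28
  (Z=1, W=2, Y=1, X=1) weight 1/84
  (Z=1, W=2, Y=1, X=2) weight 1/28
  (Z=2, W=1, Y=1, X=0) weight 3/112
  (Z=2, W=1, Y=1, X=1) weight 1/112
  (Z=2, W=3, Y=0, X=0) weight 3/70
  … 3 more
Group by W:
  weight(W=0) = 1/12
  weight(W=1) = 1/16
  weight(W=2) = 1/12
  weight(W=3) = 1/10
Total weight = 1/12 + 1/16 + 1/12 + 1/10 = 79/240
P(W=0 | obs) = 1/12 / 79/240 = 20/79
P(W=1 | obs) = 1/16 / 79/240 = 15/79
P(W=2 | obs) = 1/12 / 79/240 = 20/79
P(W=3 | obs) = 1/10 / 79/240 = 24/79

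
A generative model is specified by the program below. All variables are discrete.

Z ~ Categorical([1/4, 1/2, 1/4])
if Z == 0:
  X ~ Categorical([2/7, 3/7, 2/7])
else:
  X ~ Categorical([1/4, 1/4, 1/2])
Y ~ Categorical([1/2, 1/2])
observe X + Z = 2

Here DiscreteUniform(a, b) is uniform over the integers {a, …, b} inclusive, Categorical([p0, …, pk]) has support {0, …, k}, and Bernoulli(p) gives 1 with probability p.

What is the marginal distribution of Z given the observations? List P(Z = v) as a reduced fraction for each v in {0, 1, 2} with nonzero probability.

Enumerate traces; 6 have nonzero weight after conditioning:
  (Z=0, X=2, Y=0) weight 1/28
  (Z=0, X=2, Y=1) weight 1/28
  (Z=1, X=1, Y=0) weight 1/16
  (Z=1, X=1, Y=1) weight 1/16
  (Z=2, X=0, Y=0) weight 1/32
  (Z=2, X=0, Y=1) weight 1/32
Group by Z:
  weight(Z=0) = 1/14
  weight(Z=1) = 1/8
  weight(Z=2) = 1/16
Total weight = 1/14 + 1/8 + 1/16 = 29/112
P(Z=0 | obs) = 1/14 / 29/112 = 8/29
P(Z=1 | obs) = 1/8 / 29/112 = 14/29
P(Z=2 | obs) = 1/16 / 29/112 = 7/29

P(Z=0) = 8/29, P(Z=1) = 14/29, P(Z=2) = 7/29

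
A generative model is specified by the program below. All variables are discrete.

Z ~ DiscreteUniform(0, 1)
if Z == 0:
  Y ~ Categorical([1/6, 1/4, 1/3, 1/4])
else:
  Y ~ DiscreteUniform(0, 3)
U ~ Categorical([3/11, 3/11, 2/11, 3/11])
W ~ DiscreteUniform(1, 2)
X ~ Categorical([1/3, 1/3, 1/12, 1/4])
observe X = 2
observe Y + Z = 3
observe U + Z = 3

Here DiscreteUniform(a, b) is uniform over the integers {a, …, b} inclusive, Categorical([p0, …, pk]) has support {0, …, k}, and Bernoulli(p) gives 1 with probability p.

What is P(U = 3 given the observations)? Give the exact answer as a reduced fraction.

Enumerate traces; 4 have nonzero weight after conditioning:
  (Z=0, Y=3, U=3, W=1, X=2) weight 1/704
  (Z=0, Y=3, U=3, W=2, X=2) weight 1/704
  (Z=1, Y=2, U=2, W=1, X=2) weight 1/1056
  (Z=1, Y=2, U=2, W=2, X=2) weight 1/1056
Group by U:
  weight(U=2) = 1/528
  weight(U=3) = 1/352
Total weight = 1/528 + 1/352 = 5/1056
P(U=2 | obs) = 1/528 / 5/1056 = 2/5
P(U=3 | obs) = 1/352 / 5/1056 = 3/5

P(U = 3 | obs) = 3/5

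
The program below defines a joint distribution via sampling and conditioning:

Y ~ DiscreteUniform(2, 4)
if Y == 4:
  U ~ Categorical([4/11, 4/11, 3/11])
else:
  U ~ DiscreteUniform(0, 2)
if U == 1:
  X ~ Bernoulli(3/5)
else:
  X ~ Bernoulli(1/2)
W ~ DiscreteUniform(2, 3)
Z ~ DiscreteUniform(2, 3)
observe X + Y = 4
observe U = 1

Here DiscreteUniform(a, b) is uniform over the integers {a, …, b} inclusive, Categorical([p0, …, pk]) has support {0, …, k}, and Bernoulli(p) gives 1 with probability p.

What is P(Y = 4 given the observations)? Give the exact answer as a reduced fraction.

P(Y = 4 | obs) = 8/19

Enumerate traces; 8 have nonzero weight after conditioning:
  (Y=3, U=1, X=1, W=2, Z=2) weight 1/60
  (Y=3, U=1, X=1, W=2, Z=3) weight 1/60
  (Y=3, U=1, X=1, W=3, Z=2) weight 1/60
  (Y=3, U=1, X=1, W=3, Z=3) weight 1/60
  (Y=4, U=1, X=0, W=2, Z=2) weight 2/165
  (Y=4, U=1, X=0, W=2, Z=3) weight 2/165
  (Y=4, U=1, X=0, W=3, Z=2) weight 2/165
  (Y=4, U=1, X=0, W=3, Z=3) weight 2/165
Group by Y:
  weight(Y=3) = 1/15
  weight(Y=4) = 8/165
Total weight = 1/15 + 8/165 = 19/165
P(Y=3 | obs) = 1/15 / 19/165 = 11/19
P(Y=4 | obs) = 8/165 / 19/165 = 8/19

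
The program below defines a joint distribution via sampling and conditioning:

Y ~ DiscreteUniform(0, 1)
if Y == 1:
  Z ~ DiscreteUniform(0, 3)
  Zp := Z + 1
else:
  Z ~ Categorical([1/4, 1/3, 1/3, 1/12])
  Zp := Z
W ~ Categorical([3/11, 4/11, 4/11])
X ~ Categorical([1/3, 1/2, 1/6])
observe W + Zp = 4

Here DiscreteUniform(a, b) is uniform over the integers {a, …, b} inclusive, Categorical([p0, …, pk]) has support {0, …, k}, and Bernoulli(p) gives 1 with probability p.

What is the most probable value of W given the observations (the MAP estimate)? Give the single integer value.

Enumerate traces; 15 have nonzero weight after conditioning:
  (Y=0, Z=2, W=2, X=0) weight 2/99
  (Y=0, Z=2, W=2, X=1) weight 1/33
  (Y=0, Z=2, W=2, X=2) weight 1/99
  (Y=0, Z=3, W=1, X=0) weight 1/198
  (Y=0, Z=3, W=1, X=1) weight 1/132
  (Y=0, Z=3, W=1, X=2) weight 1/396
  (Y=1, Z=1, W=2, X=0) weight 1/66
  (Y=1, Z=1, W=2, X=1) weight 1/44
  (Y=1, Z=3, W=0, X=0) weight 1/88
  … 6 more
Group by W:
  weight(W=0) = 3/88
  weight(W=1) = 2/33
  weight(W=2) = 7/66
Total weight = 3/88 + 2/33 + 7/66 = 53/264
P(W=0 | obs) = 3/88 / 53/264 = 9/53
P(W=1 | obs) = 2/33 / 53/264 = 16/53
P(W=2 | obs) = 7/66 / 53/264 = 28/53
argmax = 2

argmax_v P(W = v | obs) = 2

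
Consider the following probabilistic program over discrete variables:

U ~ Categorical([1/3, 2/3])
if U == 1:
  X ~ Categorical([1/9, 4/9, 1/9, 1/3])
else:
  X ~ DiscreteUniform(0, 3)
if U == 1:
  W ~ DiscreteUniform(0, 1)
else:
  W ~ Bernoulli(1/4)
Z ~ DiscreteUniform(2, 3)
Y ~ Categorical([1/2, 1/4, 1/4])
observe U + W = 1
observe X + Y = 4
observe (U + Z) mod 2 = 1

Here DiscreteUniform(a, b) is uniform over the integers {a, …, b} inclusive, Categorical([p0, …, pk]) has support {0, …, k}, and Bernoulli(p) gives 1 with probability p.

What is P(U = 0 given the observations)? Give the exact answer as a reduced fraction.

Enumerate traces; 4 have nonzero weight after conditioning:
  (U=0, X=2, W=1, Z=3, Y=2) weight 1/384
  (U=0, X=3, W=1, Z=3, Y=1) weight 1/384
  (U=1, X=2, W=0, Z=2, Y=2) weight 1/216
  (U=1, X=3, W=0, Z=2, Y=1) weight 1/72
Group by U:
  weight(U=0) = 1/192
  weight(U=1) = 1/54
Total weight = 1/192 + 1/54 = 41/1728
P(U=0 | obs) = 1/192 / 41/1728 = 9/41
P(U=1 | obs) = 1/54 / 41/1728 = 32/41

P(U = 0 | obs) = 9/41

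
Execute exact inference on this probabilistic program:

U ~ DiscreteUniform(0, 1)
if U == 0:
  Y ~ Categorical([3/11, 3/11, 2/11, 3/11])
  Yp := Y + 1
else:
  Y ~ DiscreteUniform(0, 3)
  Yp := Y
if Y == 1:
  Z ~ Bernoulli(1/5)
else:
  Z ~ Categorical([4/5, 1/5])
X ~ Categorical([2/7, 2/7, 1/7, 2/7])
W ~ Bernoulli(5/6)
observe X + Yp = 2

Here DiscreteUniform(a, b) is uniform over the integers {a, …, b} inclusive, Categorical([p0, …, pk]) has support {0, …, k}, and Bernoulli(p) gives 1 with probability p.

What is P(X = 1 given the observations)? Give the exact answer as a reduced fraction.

Enumerate traces; 20 have nonzero weight after conditioning:
  (U=0, Y=0, Z=0, X=1, W=0) weight 2/385
  (U=0, Y=0, Z=0, X=1, W=1) weight 2/77
  (U=0, Y=0, Z=1, X=1, W=0) weight 1/770
  (U=0, Y=0, Z=1, X=1, W=1) weight 1/154
  (U=0, Y=1, Z=0, X=0, W=0) weight 2/385
  (U=0, Y=1, Z=0, X=0, W=1) weight 2/77
  (U=0, Y=1, Z=1, X=0, W=0) weight 1/770
  (U=0, Y=1, Z=1, X=0, W=1) weight 1/154
  (U=1, Y=0, Z=0, X=2, W=0) weight 1/420
  … 11 more
Group by X:
  weight(X=0) = 23/308
  weight(X=1) = 23/308
  weight(X=2) = 1/56
Total weight = 23/308 + 23/308 + 1/56 = 103/616
P(X=0 | obs) = 23/308 / 103/616 = 46/103
P(X=1 | obs) = 23/308 / 103/616 = 46/103
P(X=2 | obs) = 1/56 / 103/616 = 11/103

P(X = 1 | obs) = 46/103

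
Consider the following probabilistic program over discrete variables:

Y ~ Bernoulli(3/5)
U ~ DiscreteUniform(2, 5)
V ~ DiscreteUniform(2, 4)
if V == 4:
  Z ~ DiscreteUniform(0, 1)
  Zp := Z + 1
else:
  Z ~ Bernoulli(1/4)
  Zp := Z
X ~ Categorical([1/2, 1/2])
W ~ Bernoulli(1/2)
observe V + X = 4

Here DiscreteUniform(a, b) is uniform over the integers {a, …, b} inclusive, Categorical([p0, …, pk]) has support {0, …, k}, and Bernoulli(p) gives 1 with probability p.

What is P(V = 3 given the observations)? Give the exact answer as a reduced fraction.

Enumerate traces; 64 have nonzero weight after conditioning:
  (Y=0, U=2, V=3, Z=0, X=1, W=0) weight 1/160
  (Y=0, U=2, V=3, Z=0, X=1, W=1) weight 1/160
  (Y=0, U=2, V=3, Z=1, X=1, W=0) weight 1/480
  (Y=0, U=2, V=3, Z=1, X=1, W=1) weight 1/480
  (Y=0, U=2, V=4, Z=0, X=0, W=0) weight 1/240
  (Y=0, U=2, V=4, Z=0, X=0, W=1) weight 1/240
  (Y=0, U=2, V=4, Z=1, X=0, W=0) weight 1/240
  (Y=0, U=2, V=4, Z=1, X=0, W=1) weight 1/240
  … 56 more
Group by V:
  weight(V=3) = 1/6
  weight(V=4) = 1/6
Total weight = 1/6 + 1/6 = 1/3
P(V=3 | obs) = 1/6 / 1/3 = 1/2
P(V=4 | obs) = 1/6 / 1/3 = 1/2

P(V = 3 | obs) = 1/2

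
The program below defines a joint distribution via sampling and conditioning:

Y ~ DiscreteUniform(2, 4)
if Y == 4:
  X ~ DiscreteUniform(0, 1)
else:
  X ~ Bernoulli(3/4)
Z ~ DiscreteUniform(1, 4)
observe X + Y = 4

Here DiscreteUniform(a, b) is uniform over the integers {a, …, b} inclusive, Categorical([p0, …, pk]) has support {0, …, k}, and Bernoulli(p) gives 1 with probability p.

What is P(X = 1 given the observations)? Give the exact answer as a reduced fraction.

Enumerate traces; 8 have nonzero weight after conditioning:
  (Y=3, X=1, Z=1) weight 1/16
  (Y=3, X=1, Z=2) weight 1/16
  (Y=3, X=1, Z=3) weight 1/16
  (Y=3, X=1, Z=4) weight 1/16
  (Y=4, X=0, Z=1) weight 1/24
  (Y=4, X=0, Z=2) weight 1/24
  (Y=4, X=0, Z=3) weight 1/24
  (Y=4, X=0, Z=4) weight 1/24
Group by X:
  weight(X=0) = 1/6
  weight(X=1) = 1/4
Total weight = 1/6 + 1/4 = 5/12
P(X=0 | obs) = 1/6 / 5/12 = 2/5
P(X=1 | obs) = 1/4 / 5/12 = 3/5

P(X = 1 | obs) = 3/5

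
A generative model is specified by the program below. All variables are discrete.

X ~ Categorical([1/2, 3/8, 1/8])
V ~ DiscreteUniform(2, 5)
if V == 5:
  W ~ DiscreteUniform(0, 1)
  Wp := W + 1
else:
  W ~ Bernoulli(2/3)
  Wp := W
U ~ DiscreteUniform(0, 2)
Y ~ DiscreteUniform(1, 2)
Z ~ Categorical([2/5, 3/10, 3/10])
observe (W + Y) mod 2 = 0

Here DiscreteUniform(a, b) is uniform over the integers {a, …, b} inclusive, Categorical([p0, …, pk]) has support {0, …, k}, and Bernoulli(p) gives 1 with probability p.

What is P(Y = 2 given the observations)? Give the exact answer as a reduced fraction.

Enumerate traces; 216 have nonzero weight after conditioning:
  (X=0, V=2, W=0, U=0, Y=2, Z=0) weight 1/360
  (X=0, V=2, W=0, U=0, Y=2, Z=1) weight 1/480
  (X=0, V=2, W=0, U=0, Y=2, Z=2) weight 1/480
  (X=0, V=2, W=0, U=1, Y=2, Z=0) weight 1/360
  (X=0, V=2, W=0, U=1, Y=2, Z=1) weight 1/480
  (X=0, V=2, W=0, U=1, Y=2, Z=2) weight 1/480
  (X=0, V=2, W=0, U=2, Y=2, Z=0) weight 1/360
  (X=0, V=2, W=0, U=2, Y=2, Z=1) weight 1/480
  (X=0, V=2, W=1, U=0, Y=1, Z=0) weight 1/180
  … 207 more
Group by Y:
  weight(Y=1) = 5/16
  weight(Y=2) = 3/16
Total weight = 5/16 + 3/16 = 1/2
P(Y=1 | obs) = 5/16 / 1/2 = 5/8
P(Y=2 | obs) = 3/16 / 1/2 = 3/8

P(Y = 2 | obs) = 3/8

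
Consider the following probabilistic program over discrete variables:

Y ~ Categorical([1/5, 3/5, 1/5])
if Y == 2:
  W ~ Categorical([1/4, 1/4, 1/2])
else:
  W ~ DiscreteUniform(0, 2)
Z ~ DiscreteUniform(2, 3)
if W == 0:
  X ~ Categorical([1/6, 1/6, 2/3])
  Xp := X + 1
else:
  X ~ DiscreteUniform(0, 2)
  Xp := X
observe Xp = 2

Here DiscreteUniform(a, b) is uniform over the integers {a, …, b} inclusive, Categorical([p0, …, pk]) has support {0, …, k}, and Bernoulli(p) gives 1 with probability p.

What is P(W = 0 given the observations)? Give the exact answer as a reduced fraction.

P(W = 0 | obs) = 19/101

Enumerate traces; 18 have nonzero weight after conditioning:
  (Y=0, W=0, Z=2, X=1) weight 1/180
  (Y=0, W=0, Z=3, X=1) weight 1/180
  (Y=0, W=1, Z=2, X=2) weight 1/90
  (Y=0, W=1, Z=3, X=2) weight 1/90
  (Y=0, W=2, Z=2, X=2) weight 1/90
  (Y=0, W=2, Z=3, X=2) weight 1/90
  (Y=1, W=0, Z=2, X=1) weight 1/60
  (Y=1, W=0, Z=3, X=1) weight 1/60
  … 10 more
Group by W:
  weight(W=0) = 19/360
  weight(W=1) = 19/180
  weight(W=2) = 11/90
Total weight = 19/360 + 19/180 + 11/90 = 101/360
P(W=0 | obs) = 19/360 / 101/360 = 19/101
P(W=1 | obs) = 19/180 / 101/360 = 38/101
P(W=2 | obs) = 11/90 / 101/360 = 44/101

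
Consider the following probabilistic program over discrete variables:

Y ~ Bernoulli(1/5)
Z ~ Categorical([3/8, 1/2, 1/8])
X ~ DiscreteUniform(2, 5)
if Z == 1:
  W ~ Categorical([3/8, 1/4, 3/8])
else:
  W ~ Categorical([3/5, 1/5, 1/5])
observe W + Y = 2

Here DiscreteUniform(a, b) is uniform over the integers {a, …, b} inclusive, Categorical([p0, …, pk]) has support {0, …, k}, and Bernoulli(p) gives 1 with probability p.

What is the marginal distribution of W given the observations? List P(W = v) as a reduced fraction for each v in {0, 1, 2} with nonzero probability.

Enumerate traces; 24 have nonzero weight after conditioning:
  (Y=0, Z=0, X=2, W=2) weight 3/200
  (Y=0, Z=0, X=3, W=2) weight 3/200
  (Y=0, Z=0, X=4, W=2) weight 3/200
  (Y=0, Z=0, X=5, W=2) weight 3/200
  (Y=0, Z=1, X=2, W=2) weight 3/80
  (Y=0, Z=1, X=3, W=2) weight 3/80
  (Y=0, Z=1, X=4, W=2) weight 3/80
  (Y=0, Z=1, X=5, W=2) weight 3/80
  (Y=1, Z=0, X=2, W=1) weight 3/800
  … 15 more
Group by W:
  weight(W=1) = 9/200
  weight(W=2) = 23/100
Total weight = 9/200 + 23/100 = 11/40
P(W=1 | obs) = 9/200 / 11/40 = 9/55
P(W=2 | obs) = 23/100 / 11/40 = 46/55

P(W=1) = 9/55, P(W=2) = 46/55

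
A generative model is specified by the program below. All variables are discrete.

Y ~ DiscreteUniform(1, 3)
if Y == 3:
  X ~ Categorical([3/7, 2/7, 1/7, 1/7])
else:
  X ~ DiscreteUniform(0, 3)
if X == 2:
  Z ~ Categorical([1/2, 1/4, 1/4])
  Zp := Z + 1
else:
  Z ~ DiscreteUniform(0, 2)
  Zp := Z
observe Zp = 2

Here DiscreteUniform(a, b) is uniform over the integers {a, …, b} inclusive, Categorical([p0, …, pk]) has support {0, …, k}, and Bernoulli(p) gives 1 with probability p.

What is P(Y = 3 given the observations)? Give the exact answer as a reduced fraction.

P(Y = 3 | obs) = 18/53

Enumerate traces; 12 have nonzero weight after conditioning:
  (Y=1, X=0, Z=2) weight 1/36
  (Y=1, X=1, Z=2) weight 1/36
  (Y=1, X=2, Z=1) weight 1/48
  (Y=1, X=3, Z=2) weight 1/36
  (Y=2, X=0, Z=2) weight 1/36
  (Y=2, X=1, Z=2) weight 1/36
  (Y=2, X=2, Z=1) weight 1/48
  (Y=2, X=3, Z=2) weight 1/36
  (Y=3, X=0, Z=2) weight 1/21
  … 3 more
Group by Y:
  weight(Y=1) = 5/48
  weight(Y=2) = 5/48
  weight(Y=3) = 3/28
Total weight = 5/48 + 5/48 + 3/28 = 53/168
P(Y=1 | obs) = 5/48 / 53/168 = 35/106
P(Y=2 | obs) = 5/48 / 53/168 = 35/106
P(Y=3 | obs) = 3/28 / 53/168 = 18/53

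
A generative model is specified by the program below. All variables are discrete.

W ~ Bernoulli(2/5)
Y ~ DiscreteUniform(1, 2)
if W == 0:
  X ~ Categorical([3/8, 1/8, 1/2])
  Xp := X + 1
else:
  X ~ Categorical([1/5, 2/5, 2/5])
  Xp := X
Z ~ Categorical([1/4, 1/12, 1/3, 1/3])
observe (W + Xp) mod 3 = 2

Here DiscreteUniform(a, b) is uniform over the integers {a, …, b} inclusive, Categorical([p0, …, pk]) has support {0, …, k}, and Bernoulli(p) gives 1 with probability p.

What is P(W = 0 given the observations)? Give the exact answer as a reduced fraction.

P(W = 0 | obs) = 15/47

Enumerate traces; 16 have nonzero weight after conditioning:
  (W=0, Y=1, X=1, Z=0) weight 3/320
  (W=0, Y=1, X=1, Z=1) weight 1/320
  (W=0, Y=1, X=1, Z=2) weight 1/80
  (W=0, Y=1, X=1, Z=3) weight 1/80
  (W=0, Y=2, X=1, Z=0) weight 3/320
  (W=0, Y=2, X=1, Z=1) weight 1/320
  (W=0, Y=2, X=1, Z=2) weight 1/80
  (W=0, Y=2, X=1, Z=3) weight 1/80
  (W=1, Y=1, X=1, Z=0) weight 1/50
  … 7 more
Group by W:
  weight(W=0) = 3/40
  weight(W=1) = 4/25
Total weight = 3/40 + 4/25 = 47/200
P(W=0 | obs) = 3/40 / 47/200 = 15/47
P(W=1 | obs) = 4/25 / 47/200 = 32/47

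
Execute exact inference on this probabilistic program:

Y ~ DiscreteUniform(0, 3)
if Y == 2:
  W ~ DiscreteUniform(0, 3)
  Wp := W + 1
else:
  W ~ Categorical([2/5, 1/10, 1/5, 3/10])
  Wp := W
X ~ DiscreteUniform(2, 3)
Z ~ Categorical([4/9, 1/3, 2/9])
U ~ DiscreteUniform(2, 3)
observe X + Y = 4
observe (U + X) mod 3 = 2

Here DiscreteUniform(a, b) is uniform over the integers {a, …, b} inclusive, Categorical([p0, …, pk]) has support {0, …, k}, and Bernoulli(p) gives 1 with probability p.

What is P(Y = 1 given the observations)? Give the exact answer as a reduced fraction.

P(Y = 1 | obs) = 1/2

Enumerate traces; 24 have nonzero weight after conditioning:
  (Y=1, W=0, X=3, Z=0, U=2) weight 1/90
  (Y=1, W=0, X=3, Z=1, U=2) weight 1/120
  (Y=1, W=0, X=3, Z=2, U=2) weight 1/180
  (Y=1, W=1, X=3, Z=0, U=2) weight 1/360
  (Y=1, W=1, X=3, Z=1, U=2) weight 1/480
  (Y=1, W=1, X=3, Z=2, U=2) weight 1/720
  (Y=1, W=2, X=3, Z=0, U=2) weight 1/180
  (Y=1, W=2, X=3, Z=1, U=2) weight 1/240
  (Y=2, W=0, X=2, Z=0, U=3) weight 1/144
  … 15 more
Group by Y:
  weight(Y=1) = 1/16
  weight(Y=2) = 1/16
Total weight = 1/16 + 1/16 = 1/8
P(Y=1 | obs) = 1/16 / 1/8 = 1/2
P(Y=2 | obs) = 1/16 / 1/8 = 1/2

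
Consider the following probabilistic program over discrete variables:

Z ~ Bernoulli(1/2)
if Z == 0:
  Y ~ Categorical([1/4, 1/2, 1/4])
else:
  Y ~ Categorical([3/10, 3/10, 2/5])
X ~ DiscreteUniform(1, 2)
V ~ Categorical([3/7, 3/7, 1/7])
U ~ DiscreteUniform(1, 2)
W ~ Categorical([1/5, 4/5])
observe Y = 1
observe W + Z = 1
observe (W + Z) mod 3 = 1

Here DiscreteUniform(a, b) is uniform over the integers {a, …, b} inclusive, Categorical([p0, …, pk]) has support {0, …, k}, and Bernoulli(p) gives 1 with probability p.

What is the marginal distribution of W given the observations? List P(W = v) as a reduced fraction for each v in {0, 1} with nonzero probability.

P(W=0) = 3/23, P(W=1) = 20/23

Enumerate traces; 24 have nonzero weight after conditioning:
  (Z=0, Y=1, X=1, V=0, U=1, W=1) weight 3/140
  (Z=0, Y=1, X=1, V=0, U=2, W=1) weight 3/140
  (Z=0, Y=1, X=1, V=1, U=1, W=1) weight 3/140
  (Z=0, Y=1, X=1, V=1, U=2, W=1) weight 3/140
  (Z=0, Y=1, X=1, V=2, U=1, W=1) weight 1/140
  (Z=0, Y=1, X=1, V=2, U=2, W=1) weight 1/140
  (Z=0, Y=1, X=2, V=0, U=1, W=1) weight 3/140
  (Z=0, Y=1, X=2, V=0, U=2, W=1) weight 3/140
  (Z=1, Y=1, X=1, V=0, U=1, W=0) weight 9/2800
  … 15 more
Group by W:
  weight(W=0) = 3/100
  weight(W=1) = 1/5
Total weight = 3/100 + 1/5 = 23/100
P(W=0 | obs) = 3/100 / 23/100 = 3/23
P(W=1 | obs) = 1/5 / 23/100 = 20/23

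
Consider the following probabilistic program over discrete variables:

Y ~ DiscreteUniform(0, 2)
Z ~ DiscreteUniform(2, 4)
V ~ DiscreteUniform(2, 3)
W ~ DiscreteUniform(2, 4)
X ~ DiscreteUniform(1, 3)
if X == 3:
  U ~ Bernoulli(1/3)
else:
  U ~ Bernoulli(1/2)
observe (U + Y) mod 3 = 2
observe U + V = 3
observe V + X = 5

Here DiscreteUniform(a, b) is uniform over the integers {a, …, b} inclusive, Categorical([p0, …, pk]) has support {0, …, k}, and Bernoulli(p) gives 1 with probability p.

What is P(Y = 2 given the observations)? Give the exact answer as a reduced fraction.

Enumerate traces; 18 have nonzero weight after conditioning:
  (Y=1, Z=2, V=2, W=2, X=3, U=1) weight 1/486
  (Y=1, Z=2, V=2, W=3, X=3, U=1) weight 1/486
  (Y=1, Z=2, V=2, W=4, X=3, U=1) weight 1/486
  (Y=1, Z=3, V=2, W=2, X=3, U=1) weight 1/486
  (Y=1, Z=3, V=2, W=3, X=3, U=1) weight 1/486
  (Y=1, Z=3, V=2, W=4, X=3, U=1) weight 1/486
  (Y=1, Z=4, V=2, W=2, X=3, U=1) weight 1/486
  (Y=1, Z=4, V=2, W=3, X=3, U=1) weight 1/486
  (Y=2, Z=2, V=3, W=2, X=2, U=0) weight 1/324
  … 9 more
Group by Y:
  weight(Y=1) = 1/54
  weight(Y=2) = 1/36
Total weight = 1/54 + 1/36 = 5/108
P(Y=1 | obs) = 1/54 / 5/108 = 2/5
P(Y=2 | obs) = 1/36 / 5/108 = 3/5

P(Y = 2 | obs) = 3/5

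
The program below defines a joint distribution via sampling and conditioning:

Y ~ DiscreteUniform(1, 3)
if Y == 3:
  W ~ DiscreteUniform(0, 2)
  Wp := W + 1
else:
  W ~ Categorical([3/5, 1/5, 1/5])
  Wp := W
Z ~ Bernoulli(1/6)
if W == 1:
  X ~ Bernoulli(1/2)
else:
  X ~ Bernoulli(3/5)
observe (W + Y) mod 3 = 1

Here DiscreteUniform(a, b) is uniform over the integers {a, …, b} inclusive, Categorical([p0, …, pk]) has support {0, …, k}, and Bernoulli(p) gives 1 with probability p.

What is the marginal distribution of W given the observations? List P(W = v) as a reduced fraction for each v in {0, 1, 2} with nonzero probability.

Enumerate traces; 12 have nonzero weight after conditioning:
  (Y=1, W=0, Z=0, X=0) weight 1/15
  (Y=1, W=0, Z=0, X=1) weight 1/10
  (Y=1, W=0, Z=1, X=0) weight 1/75
  (Y=1, W=0, Z=1, X=1) weight 1/50
  (Y=2, W=2, Z=0, X=0) weight 1/45
  (Y=2, W=2, Z=0, X=1) weight 1/30
  (Y=2, W=2, Z=1, X=0) weight 1/225
  (Y=2, W=2, Z=1, X=1) weight 1/150
  (Y=3, W=1, Z=0, X=0) weight 5/108
  … 3 more
Group by W:
  weight(W=0) = 1/5
  weight(W=1) = 1/9
  weight(W=2) = 1/15
Total weight = 1/5 + 1/9 + 1/15 = 17/45
P(W=0 | obs) = 1/5 / 17/45 = 9/17
P(W=1 | obs) = 1/9 / 17/45 = 5/17
P(W=2 | obs) = 1/15 / 17/45 = 3/17

P(W=0) = 9/17, P(W=1) = 5/17, P(W=2) = 3/17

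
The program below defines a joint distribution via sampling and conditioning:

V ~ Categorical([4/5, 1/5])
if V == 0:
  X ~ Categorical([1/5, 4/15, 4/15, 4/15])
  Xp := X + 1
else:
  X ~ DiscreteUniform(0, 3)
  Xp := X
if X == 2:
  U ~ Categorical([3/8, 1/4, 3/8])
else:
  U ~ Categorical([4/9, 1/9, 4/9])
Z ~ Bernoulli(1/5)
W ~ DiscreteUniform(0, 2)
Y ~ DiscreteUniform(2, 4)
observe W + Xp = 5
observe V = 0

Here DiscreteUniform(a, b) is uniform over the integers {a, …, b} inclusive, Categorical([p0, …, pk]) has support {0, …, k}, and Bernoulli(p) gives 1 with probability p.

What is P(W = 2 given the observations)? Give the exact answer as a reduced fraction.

P(W = 2 | obs) = 1/2

Enumerate traces; 36 have nonzero weight after conditioning:
  (V=0, X=2, U=0, Z=0, W=2, Y=2) weight 8/1125
  (V=0, X=2, U=0, Z=0, W=2, Y=3) weight 8/1125
  (V=0, X=2, U=0, Z=0, W=2, Y=4) weight 8/1125
  (V=0, X=2, U=0, Z=1, W=2, Y=2) weight 2/1125
  (V=0, X=2, U=0, Z=1, W=2, Y=3) weight 2/1125
  (V=0, X=2, U=0, Z=1, W=2, Y=4) weight 2/1125
  (V=0, X=2, U=1, Z=0, W=2, Y=2) weight 16/3375
  (V=0, X=2, U=1, Z=0, W=2, Y=3) weight 16/3375
  (V=0, X=3, U=0, Z=0, W=1, Y=2) weight 256/30375
  … 27 more
Group by W:
  weight(W=1) = 16/225
  weight(W=2) = 16/225
Total weight = 16/225 + 16/225 = 32/225
P(W=1 | obs) = 16/225 / 32/225 = 1/2
P(W=2 | obs) = 16/225 / 32/225 = 1/2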